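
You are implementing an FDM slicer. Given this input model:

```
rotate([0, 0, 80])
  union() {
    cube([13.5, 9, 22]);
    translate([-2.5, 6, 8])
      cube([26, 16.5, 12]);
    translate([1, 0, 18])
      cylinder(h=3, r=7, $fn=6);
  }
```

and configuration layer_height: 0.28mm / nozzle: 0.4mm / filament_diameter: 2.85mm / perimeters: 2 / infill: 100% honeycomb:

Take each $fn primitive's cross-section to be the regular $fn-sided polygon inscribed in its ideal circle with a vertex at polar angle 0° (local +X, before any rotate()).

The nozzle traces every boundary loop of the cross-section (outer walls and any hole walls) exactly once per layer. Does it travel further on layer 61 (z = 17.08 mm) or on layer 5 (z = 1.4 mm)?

layer 61 (z = 17.08 mm)

Layer 61 (z = 17.08): the cube (footprint 13.5×9) is included at this height (perimeter 45.00 mm); the cube at (-2.5, 6) is present — its section is the full 26×16.5 rectangle (perimeter 85.00 mm); the cylinder at (1, 0) is absent (z outside [18, 21]); Taking the union: the regions partially overlap (shared area 40.50 mm²), so the edge portions inside another operand are dropped and the merged outline is re-measured after clipping — boundary = 97.00 mm; (whole slice rotated 80° about Z — lengths, areas and connectivity unchanged). So its perimeter = 97.00 mm. Layer 5 (z = 1.4): the cube (footprint 13.5×9) is included at this height (perimeter 45.00 mm); the cube at (-2.5, 6) is absent (z outside [8, 20]); the cylinder at (1, 0) is absent (z outside [18, 21]); Merging all regions: only the 13.5×9 cube is present, so the union is just that shape — boundary = 45.00 mm; (rotated 80° about Z; rotation is an isometry so areas/perimeters/island counts are preserved). So its perimeter = 45.00 mm. Layer 61 is larger (97.00 vs 45.00 mm).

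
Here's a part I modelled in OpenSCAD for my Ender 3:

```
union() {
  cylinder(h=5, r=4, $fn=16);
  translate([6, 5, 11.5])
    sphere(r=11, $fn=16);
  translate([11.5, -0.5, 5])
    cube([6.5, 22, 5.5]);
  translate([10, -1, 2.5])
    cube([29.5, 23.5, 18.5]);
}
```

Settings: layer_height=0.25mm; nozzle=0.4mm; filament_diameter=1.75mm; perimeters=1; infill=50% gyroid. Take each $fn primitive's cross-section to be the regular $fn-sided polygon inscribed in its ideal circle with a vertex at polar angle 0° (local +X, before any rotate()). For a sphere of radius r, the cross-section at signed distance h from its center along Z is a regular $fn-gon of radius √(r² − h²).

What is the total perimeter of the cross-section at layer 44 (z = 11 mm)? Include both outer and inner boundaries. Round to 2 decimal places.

At z = 11 mm: the cylinder is absent (z outside [0, 5]); the r=11 sphere at (6, 5) slices to a regular 16-gon of circumradius 10.989 (√(r²−h²) with h=0.5 from center) (perimeter = 2·16·10.989·sin(180°/16) = 68.60 mm); the cube at (11.5, -0.5) is absent (z outside [5, 10.5]); the 29.5×23.5 cube at (10, -1) contributes its full rectangle (perimeter 106.00 mm); Combining (union): the regions partially overlap (shared area 87.65 mm²), so the edge portions inside another operand are dropped and the merged outline is re-measured after clipping — boundary = 133.94 mm. Overall, the cross-section is a single solid region. Total boundary length (outer) = 133.94 mm.

133.94 mm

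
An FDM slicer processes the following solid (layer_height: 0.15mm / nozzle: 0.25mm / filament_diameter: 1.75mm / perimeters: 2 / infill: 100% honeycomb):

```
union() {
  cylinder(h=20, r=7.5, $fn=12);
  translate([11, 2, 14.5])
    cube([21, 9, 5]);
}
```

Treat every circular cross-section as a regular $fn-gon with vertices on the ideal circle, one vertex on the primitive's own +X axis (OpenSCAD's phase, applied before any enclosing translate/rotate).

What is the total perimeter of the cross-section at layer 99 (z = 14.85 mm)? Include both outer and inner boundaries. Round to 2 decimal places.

At z = 14.85 mm: the r=7.5 cylinder gives a regular 12-gon of circumradius 7.5 (constant along its height) (perimeter = 2·12·7.500·sin(180°/12) = 46.59 mm); the 21×9 cube at (11, 2) contributes its full rectangle (perimeter 60.00 mm); Combining (union): the 2 present regions are separate (no shared area or edge), so areas and boundary lengths simply add and each stays a separate island — boundary = 106.59 mm. Overall, the cross-section has 2 separate islands. Total boundary length (outer) = 106.59 mm.

106.59 mm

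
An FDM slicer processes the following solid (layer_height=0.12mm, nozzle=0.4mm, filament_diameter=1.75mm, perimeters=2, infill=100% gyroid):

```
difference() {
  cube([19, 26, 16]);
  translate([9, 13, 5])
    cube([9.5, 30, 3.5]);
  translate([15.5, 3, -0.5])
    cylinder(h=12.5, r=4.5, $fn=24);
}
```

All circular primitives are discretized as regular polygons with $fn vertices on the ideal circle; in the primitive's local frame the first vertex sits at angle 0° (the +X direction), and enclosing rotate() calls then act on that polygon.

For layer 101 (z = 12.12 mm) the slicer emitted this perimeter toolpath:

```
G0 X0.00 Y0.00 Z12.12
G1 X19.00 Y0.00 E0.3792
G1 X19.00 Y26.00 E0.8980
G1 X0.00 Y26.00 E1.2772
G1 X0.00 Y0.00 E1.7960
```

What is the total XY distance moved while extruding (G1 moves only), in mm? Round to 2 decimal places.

90.00 mm

Sum the Euclidean lengths of each G1 segment: total = 90.00 mm.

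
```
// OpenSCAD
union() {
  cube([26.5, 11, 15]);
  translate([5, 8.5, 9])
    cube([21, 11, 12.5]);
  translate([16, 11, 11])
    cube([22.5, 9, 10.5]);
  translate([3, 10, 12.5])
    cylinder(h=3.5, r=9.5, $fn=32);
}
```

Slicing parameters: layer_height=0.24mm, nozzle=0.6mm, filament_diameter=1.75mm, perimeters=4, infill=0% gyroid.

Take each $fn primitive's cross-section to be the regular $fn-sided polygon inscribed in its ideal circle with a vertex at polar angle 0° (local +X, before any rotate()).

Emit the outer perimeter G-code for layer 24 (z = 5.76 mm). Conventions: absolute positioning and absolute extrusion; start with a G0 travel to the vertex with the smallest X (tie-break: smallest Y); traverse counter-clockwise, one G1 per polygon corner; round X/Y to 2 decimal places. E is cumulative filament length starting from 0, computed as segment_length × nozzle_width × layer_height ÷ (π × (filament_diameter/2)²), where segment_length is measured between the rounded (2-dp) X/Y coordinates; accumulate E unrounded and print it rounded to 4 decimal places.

G0 X0.00 Y0.00 Z5.76
G1 X26.50 Y0.00 E1.5865
G1 X26.50 Y11.00 E2.2451
G1 X0.00 Y11.00 E3.8316
G1 X0.00 Y0.00 E4.4901

At z = 5.76 mm: the cube (footprint 26.5×11) is included at this height; the cube at (5, 8.5) does not reach this height (z outside [9, 21.5]); the cube at (16, 11) is absent (z outside [11, 21.5]); the cylinder at (3, 10) does not reach this height (z outside [12.5, 16]); Merging all regions: only the 26.5×11 cube is present, so the union is just that shape — 1 connected region. The outline is a single polygon with 4 vertices. Extrusion per mm of travel: 0.6 × 0.24 / (π × 0.875²) = 0.059868. Accumulating E over each segment gives final E = 4.4901.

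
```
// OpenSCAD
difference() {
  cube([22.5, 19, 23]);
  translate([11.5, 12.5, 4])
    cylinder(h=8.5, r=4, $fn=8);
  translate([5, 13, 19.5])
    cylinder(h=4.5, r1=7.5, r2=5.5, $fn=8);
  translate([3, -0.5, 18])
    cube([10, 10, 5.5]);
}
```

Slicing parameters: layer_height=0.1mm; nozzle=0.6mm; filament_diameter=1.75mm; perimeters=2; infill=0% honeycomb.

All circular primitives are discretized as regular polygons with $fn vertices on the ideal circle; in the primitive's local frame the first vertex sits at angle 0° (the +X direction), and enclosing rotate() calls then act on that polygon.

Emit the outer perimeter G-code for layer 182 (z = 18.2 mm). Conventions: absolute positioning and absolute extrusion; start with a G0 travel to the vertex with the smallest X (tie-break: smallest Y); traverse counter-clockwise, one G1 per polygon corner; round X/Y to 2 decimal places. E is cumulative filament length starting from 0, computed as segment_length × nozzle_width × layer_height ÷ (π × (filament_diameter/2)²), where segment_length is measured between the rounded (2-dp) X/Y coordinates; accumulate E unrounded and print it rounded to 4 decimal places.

G0 X0.00 Y0.00 Z18.20
G1 X3.00 Y0.00 E0.0748
G1 X3.00 Y9.50 E0.3118
G1 X13.00 Y9.50 E0.5613
G1 X13.00 Y0.00 E0.7982
G1 X22.50 Y0.00 E1.0352
G1 X22.50 Y19.00 E1.5092
G1 X0.00 Y19.00 E2.0704
G1 X0.00 Y0.00 E2.5444

At z = 18.2 mm: the cube (footprint 22.5×19) is included at this height; the cylinder at (11.5, 12.5) does not reach this height (z outside [4, 12.5]); the cone at (5, 13) is absent (z outside [19.5, 24]); the cube at (3, -0.5) (footprint 10×10) is included at this height; After the difference (first − rest): starting from the 22.5×19 cube, the 10×10 cube at (3, -0.5) partially overlaps it — only the 95.00 mm² overlap (of its 100.00 mm²) is removed, clipping the outline — 1 connected region. The outline is a single polygon with 8 vertices. Extrusion per mm of travel: 0.6 × 0.1 / (π × 0.875²) = 0.024945. Accumulating E over each segment gives final E = 2.5444.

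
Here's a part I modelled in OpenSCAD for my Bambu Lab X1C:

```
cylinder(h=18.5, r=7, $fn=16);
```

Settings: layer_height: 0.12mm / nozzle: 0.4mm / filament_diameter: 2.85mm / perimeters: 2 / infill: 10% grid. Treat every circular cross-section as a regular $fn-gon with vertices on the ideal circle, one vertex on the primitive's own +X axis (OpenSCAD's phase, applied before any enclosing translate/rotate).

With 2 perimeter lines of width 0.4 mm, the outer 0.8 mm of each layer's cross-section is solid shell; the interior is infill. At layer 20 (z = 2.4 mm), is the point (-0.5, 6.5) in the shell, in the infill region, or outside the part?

shell

At z = 2.4 mm: the r=7 cylinder contributes a regular 16-gon of circumradius 7. Overall, the cross-section is a single solid region. The nearest boundary edge runs (0.00, 7.00)→(-2.68, 6.47); distance from the point to it = 0.39 mm. The point is inside the cross-section, 0.39 mm from the nearest boundary — within the 0.8 mm shell band (2 × 0.4).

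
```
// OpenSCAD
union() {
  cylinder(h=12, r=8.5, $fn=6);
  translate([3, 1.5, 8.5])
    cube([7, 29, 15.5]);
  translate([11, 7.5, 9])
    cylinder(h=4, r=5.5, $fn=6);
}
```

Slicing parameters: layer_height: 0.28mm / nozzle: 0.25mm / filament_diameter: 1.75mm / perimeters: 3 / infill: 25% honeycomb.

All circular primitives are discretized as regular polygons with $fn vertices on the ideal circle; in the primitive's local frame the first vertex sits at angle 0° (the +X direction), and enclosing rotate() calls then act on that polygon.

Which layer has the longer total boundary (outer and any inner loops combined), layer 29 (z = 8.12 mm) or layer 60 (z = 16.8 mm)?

Layer 29 (z = 8.12): the r=8.5 cylinder gives a regular 6-gon of circumradius 8.5 (constant along its height) (perimeter = 2·6·8.500·sin(180°/6) = 51.00 mm); the cube at (3, 1.5) is not intersected at this z (z outside [8.5, 24]); the cylinder at (11, 7.5) is absent (z outside [9, 13]); Combining (union): only the r=8.5 cylinder is present, so the union is just that shape — boundary = 51.00 mm. So its perimeter = 51.00 mm. Layer 60 (z = 16.8): the cylinder is absent (z outside [0, 12]); the cube at (3, 1.5) is present — its section is the full 7×29 rectangle (perimeter 72.00 mm); the cylinder at (11, 7.5) does not reach this height (z outside [9, 13]); Combining (union): only the 7×29 cube at (3, 1.5) is present, so the union is just that shape — boundary = 72.00 mm. So its perimeter = 72.00 mm. Layer 60 is larger (72.00 vs 51.00 mm).

layer 60 (z = 16.8 mm)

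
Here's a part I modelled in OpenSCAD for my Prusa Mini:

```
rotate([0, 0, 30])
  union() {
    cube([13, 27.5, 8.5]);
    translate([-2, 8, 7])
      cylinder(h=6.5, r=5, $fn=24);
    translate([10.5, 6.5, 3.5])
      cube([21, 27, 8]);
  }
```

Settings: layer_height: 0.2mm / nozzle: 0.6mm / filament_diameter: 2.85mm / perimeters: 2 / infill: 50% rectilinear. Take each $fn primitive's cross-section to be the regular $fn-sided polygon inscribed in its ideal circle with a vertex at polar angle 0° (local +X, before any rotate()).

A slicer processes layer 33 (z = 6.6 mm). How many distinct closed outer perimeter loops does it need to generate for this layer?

1

At z = 6.6 mm: the cube (footprint 13×27.5) is included at this height; the cylinder at (-2, 8) is absent (z outside [7, 13.5]); the 21×27 cube at (10.5, 6.5) contributes its full rectangle; Taking the union: the regions partially overlap (shared area 52.50 mm²), so overlapping operands fuse into one piece — 1 connected region; (whole slice rotated 30° about Z — lengths, areas and connectivity unchanged). The result has 1 disconnected region.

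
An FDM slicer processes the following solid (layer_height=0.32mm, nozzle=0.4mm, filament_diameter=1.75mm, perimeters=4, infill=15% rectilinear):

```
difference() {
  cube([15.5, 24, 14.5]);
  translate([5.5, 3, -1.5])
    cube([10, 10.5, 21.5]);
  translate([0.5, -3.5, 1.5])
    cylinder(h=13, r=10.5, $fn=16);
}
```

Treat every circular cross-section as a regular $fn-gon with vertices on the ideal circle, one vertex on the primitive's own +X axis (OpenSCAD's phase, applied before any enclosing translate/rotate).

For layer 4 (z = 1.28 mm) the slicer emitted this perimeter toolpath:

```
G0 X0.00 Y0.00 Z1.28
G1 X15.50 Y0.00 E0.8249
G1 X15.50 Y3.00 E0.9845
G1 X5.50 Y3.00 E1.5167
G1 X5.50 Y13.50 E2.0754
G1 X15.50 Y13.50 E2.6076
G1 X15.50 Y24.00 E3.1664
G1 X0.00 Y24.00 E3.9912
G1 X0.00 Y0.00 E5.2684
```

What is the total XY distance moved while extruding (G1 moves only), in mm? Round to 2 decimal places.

99.00 mm

Sum the Euclidean lengths of each G1 segment: total = 99.00 mm.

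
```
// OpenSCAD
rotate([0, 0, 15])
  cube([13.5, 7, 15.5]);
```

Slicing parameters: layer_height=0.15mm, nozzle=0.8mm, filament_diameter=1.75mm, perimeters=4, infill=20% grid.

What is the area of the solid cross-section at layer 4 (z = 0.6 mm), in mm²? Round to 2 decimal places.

94.50 mm²

At z = 0.6 mm: the cube is present — its section is the full 13.5×7 rectangle (area 94.50 mm²); (rotated 15° about Z; rotation is an isometry so areas/perimeters/island counts are preserved). Overall, the cross-section is a single solid region. Net area = 94.50 mm².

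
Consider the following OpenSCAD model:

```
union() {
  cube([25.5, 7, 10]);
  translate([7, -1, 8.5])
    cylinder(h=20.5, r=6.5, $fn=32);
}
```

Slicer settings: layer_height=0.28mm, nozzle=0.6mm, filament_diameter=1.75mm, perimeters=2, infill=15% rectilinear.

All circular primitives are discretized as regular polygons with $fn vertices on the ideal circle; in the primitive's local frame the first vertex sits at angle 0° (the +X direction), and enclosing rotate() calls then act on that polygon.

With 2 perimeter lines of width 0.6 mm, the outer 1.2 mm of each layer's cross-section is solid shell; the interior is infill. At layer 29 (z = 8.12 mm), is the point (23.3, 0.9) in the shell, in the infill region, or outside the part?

shell

At z = 8.12 mm: the 25.5×7 cube contributes its full rectangle; the cylinder at (7, -1) is not intersected at this z (z outside [8.5, 29]); Combining (union): only the 25.5×7 cube is present, so the union is just that shape — 1 connected region. Overall, the cross-section is a single solid region. The nearest boundary edge runs (0.00, 0.00)→(25.50, 0.00); distance from the point to it = 0.90 mm. The point is inside the cross-section, 0.90 mm from the nearest boundary — within the 1.2 mm shell band (2 × 0.6).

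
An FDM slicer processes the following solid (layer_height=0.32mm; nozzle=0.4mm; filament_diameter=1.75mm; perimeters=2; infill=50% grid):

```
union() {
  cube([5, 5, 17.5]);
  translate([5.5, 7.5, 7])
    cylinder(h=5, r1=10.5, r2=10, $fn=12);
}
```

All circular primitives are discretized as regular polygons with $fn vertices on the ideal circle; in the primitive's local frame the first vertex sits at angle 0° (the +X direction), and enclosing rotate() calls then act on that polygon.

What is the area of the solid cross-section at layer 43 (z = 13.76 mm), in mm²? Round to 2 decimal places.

At z = 13.76 mm: the cube (footprint 5×5) is included at this height (area 25.00 mm²); the cone at (5.5, 7.5) is not intersected at this z (z outside [7, 12]); Taking the union: only the 5×5 cube is present, so the union is just that shape — area = 25.00 mm². Overall, the cross-section is a single solid region. Net area = 25.00 mm².

25.00 mm²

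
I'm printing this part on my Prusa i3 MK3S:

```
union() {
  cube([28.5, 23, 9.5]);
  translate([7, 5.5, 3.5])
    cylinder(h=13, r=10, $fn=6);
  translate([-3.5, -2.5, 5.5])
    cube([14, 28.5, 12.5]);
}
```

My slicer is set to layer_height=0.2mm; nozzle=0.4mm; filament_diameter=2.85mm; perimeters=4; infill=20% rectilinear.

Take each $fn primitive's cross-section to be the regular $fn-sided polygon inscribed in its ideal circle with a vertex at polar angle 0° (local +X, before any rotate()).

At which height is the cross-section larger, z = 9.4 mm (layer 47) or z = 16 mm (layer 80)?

layer 47 (z = 9.4 mm)

Layer 47 (z = 9.4): the 28.5×23 cube contributes its full rectangle (area 655.50 mm²); the r=10 cylinder at (7, 5.5) gives a regular 6-gon of circumradius 10 (constant along its height) (area = (6/2)·10.000²·sin(360°/6) = 259.81 mm²); the cube at (-3.5, -2.5) is present — its section is the full 14×28.5 rectangle (area 399.00 mm²); Combining (union): the regions partially overlap — summed areas 1314.31 mm² minus the doubly-counted overlap 487.95 mm² gives 826.36 mm² — area = 826.36 mm². So its area = 826.36 mm². Layer 80 (z = 16): the cube is not intersected at this z (z outside [0, 9.5]); the cylinder at (7, 5.5): section is a regular 6-gon, circumradius r=10 (area = (6/2)·10.000²·sin(360°/6) = 259.81 mm²); the 14×28.5 cube at (-3.5, -2.5) contributes its full rectangle (area 399.00 mm²); Combining (union): the regions partially overlap — summed areas 658.81 mm² minus the doubly-counted overlap 184.79 mm² gives 474.02 mm² — area = 474.02 mm². So its area = 474.02 mm². Layer 47 is larger (826.36 vs 474.02 mm²).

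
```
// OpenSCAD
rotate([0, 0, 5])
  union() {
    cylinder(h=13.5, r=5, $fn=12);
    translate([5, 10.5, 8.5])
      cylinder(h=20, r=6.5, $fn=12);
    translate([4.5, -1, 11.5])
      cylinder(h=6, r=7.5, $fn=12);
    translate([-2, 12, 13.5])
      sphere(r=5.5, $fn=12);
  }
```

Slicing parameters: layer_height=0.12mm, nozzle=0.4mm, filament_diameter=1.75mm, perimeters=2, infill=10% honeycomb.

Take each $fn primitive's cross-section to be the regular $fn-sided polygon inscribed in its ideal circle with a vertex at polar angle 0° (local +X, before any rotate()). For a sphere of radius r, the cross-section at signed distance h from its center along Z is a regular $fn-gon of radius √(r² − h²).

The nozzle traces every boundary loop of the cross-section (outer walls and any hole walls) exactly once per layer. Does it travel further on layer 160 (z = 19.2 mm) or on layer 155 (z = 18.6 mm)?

layer 155 (z = 18.6 mm)

Layer 160 (z = 19.2): the cylinder does not reach this height (z outside [0, 13.5]); the cylinder at (5, 10.5): section is a regular 12-gon, circumradius r=6.5 (perimeter = 2·12·6.500·sin(180°/12) = 40.38 mm); the cylinder at (4.5, -1) does not reach this height (z outside [11.5, 17.5]); the sphere at (-2, 12) is absent (|z−center|=5.700 > r=5.5); Taking the union: only the r=6.5 cylinder at (5, 10.5) is present, so the union is just that shape — boundary = 40.38 mm; (rotated 5° about Z; rotation is an isometry so areas/perimeters/island counts are preserved). So its perimeter = 40.38 mm. Layer 155 (z = 18.6): the cylinder does not reach this height (z outside [0, 13.5]); the r=6.5 cylinder at (5, 10.5) contributes a regular 12-gon of circumradius 6.5 (perimeter = 2·12·6.500·sin(180°/12) = 40.38 mm); the cylinder at (4.5, -1) does not reach this height (z outside [11.5, 17.5]); the sphere at (-2, 12): section is a regular 12-gon, circumradius = √(r²−h²) = √(5.5²−5.1²) = 2.059 (perimeter = 2·12·2.059·sin(180°/12) = 12.79 mm); Taking the union: the regions partially overlap (shared area 2.91 mm²), so the edge portions inside another operand are dropped and the merged outline is re-measured after clipping — boundary = 45.33 mm; (whole slice rotated 5° about Z — lengths, areas and connectivity unchanged). So its perimeter = 45.33 mm. Layer 155 is larger (45.33 vs 40.38 mm).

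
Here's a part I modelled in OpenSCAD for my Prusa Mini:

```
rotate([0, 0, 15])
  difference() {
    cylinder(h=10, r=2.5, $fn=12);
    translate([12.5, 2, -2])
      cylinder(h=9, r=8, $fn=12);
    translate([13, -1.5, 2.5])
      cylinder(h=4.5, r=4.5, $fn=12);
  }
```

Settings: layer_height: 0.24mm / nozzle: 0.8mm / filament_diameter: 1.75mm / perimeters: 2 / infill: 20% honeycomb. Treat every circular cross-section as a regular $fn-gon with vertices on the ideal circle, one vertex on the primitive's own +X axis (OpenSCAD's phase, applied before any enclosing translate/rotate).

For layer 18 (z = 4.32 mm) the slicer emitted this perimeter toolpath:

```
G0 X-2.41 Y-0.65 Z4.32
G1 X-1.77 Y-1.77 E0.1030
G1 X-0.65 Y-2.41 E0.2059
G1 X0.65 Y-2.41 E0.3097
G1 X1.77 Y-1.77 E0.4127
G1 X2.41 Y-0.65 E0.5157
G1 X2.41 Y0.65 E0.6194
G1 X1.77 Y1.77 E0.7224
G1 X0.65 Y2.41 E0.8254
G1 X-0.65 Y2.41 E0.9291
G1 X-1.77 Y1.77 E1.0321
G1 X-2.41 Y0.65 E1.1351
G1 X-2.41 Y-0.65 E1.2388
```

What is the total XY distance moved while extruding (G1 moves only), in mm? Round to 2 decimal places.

Sum the Euclidean lengths of each G1 segment: total = 15.52 mm.

15.52 mm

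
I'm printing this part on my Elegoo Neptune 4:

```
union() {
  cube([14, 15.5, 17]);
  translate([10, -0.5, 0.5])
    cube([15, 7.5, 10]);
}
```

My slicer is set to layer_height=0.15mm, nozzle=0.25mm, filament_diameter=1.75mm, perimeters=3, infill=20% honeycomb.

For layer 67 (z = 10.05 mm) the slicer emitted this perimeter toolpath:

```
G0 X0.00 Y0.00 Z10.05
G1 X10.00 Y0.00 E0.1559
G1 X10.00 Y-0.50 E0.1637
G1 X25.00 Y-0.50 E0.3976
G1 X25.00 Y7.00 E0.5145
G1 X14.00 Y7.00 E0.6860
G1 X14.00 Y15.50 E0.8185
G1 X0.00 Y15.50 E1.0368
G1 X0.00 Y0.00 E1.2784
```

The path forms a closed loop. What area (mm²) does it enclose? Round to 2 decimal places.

301.50 mm²

Apply the shoelace formula to the sequence of (X, Y) vertices; enclosed area = 301.50 mm².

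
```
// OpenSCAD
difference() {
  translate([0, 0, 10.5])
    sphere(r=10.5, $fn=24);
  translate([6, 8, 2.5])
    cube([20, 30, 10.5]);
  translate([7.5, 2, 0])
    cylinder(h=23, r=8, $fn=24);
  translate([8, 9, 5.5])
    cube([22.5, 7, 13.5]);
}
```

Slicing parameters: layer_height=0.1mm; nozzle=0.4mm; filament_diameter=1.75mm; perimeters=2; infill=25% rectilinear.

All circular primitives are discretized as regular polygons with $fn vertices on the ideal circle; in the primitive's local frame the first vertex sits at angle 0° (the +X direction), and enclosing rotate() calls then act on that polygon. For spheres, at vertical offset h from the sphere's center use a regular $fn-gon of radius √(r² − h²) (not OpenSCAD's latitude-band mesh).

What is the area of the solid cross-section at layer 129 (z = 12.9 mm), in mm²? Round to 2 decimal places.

At z = 12.9 mm: the r=10.5 sphere contributes a regular 24-gon of circumradius √(10.5²−2.4²) = 10.222 (area = (24/2)·10.222²·sin(360°/24) = 324.53 mm²); the cube at (6, 8) is present — its section is the full 20×30 rectangle (area 600.00 mm²); the cylinder at (7.5, 2): section is a regular 24-gon, circumradius r=8 (area = (24/2)·8.000²·sin(360°/24) = 198.77 mm²); the 22.5×7 cube at (8, 9) contributes its full rectangle (area 157.50 mm²); After the difference (first − rest): starting from the r=10.5 sphere (324.53 mm²), the 20×30 cube at (6, 8) partially overlaps it — only the 0.02 mm² overlap (of its 600.00 mm²) is removed, clipping the outline; the r=8 cylinder at (7.5, 2) partially overlaps it — only the 119.20 mm² overlap (of its 198.77 mm²) is removed, clipping the outline; the 22.5×7 cube at (8, 9) misses the remaining region (no effect) — area = 205.31 mm². Overall, the cross-section is a single solid region. Net area = 205.31 mm².

205.31 mm²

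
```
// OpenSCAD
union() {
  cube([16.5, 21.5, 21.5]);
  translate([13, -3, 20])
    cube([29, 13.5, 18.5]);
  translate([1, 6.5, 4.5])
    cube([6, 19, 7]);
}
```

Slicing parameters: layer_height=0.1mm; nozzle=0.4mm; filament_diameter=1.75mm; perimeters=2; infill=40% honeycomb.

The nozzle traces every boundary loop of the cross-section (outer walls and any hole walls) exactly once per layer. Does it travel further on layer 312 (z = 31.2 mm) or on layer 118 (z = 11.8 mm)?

layer 312 (z = 31.2 mm)

Layer 312 (z = 31.2): the cube is absent (z outside [0, 21.5]); the 29×13.5 cube at (13, -3) contributes its full rectangle (perimeter 85.00 mm); the cube at (1, 6.5) is absent (z outside [4.5, 11.5]); Merging all regions: only the 29×13.5 cube at (13, -3) is present, so the union is just that shape — boundary = 85.00 mm. So its perimeter = 85.00 mm. Layer 118 (z = 11.8): the 16.5×21.5 cube contributes its full rectangle (perimeter 76.00 mm); the cube at (13, -3) does not reach this height (z outside [20, 38.5]); the cube at (1, 6.5) is not intersected at this z (z outside [4.5, 11.5]); Taking the union: only the 16.5×21.5 cube is present, so the union is just that shape — boundary = 76.00 mm. So its perimeter = 76.00 mm. Layer 312 is larger (85.00 vs 76.00 mm).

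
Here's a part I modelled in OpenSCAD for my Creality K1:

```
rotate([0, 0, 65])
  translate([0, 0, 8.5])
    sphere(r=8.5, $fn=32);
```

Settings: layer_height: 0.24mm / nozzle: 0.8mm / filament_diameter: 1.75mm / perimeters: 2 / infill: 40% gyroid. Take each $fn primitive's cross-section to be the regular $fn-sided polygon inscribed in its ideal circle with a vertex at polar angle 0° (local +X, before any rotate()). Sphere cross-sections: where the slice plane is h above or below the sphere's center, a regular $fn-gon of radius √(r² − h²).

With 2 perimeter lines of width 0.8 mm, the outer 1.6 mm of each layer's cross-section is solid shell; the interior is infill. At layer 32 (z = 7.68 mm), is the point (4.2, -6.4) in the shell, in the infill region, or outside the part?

At z = 7.68 mm: the r=8.5 sphere contributes a regular 32-gon of circumradius √(8.5²−0.82²) = 8.460; (rotated 65° about Z; rotation is an isometry so areas/perimeters/island counts are preserved). Overall, the cross-section is a single solid region. Undo the 65° rotation: the query point maps to (-4.025, -6.511) in the un-rotated model frame. The nearest boundary edge runs (-4.70, -7.03)→(-3.24, -7.82); distance from the point to it = 0.78 mm. The point is inside the cross-section, 0.78 mm from the nearest boundary — within the 1.6 mm shell band (2 × 0.8).

shell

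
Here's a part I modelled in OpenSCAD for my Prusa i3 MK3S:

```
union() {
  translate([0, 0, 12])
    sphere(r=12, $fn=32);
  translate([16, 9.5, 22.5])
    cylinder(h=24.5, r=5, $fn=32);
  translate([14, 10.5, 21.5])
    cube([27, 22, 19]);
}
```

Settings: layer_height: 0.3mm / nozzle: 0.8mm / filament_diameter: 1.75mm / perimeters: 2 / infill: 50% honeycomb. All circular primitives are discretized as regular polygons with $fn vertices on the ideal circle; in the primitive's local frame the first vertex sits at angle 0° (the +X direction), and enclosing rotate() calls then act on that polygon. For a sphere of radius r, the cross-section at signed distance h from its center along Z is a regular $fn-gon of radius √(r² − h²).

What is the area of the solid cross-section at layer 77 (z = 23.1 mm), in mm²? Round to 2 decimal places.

At z = 23.1 mm: the r=12 sphere slices to a regular 32-gon of circumradius 4.560 (√(r²−h²) with h=11.1 from center) (area = (32/2)·4.560²·sin(360°/32) = 64.89 mm²); the cylinder at (16, 9.5): section is a regular 32-gon, circumradius r=5 (area = (32/2)·5.000²·sin(360°/32) = 78.04 mm²); the 27×22 cube at (14, 10.5) contributes its full rectangle (area 594.00 mm²); Merging all regions: the regions partially overlap — summed areas 736.93 mm² minus the doubly-counted overlap 22.25 mm² gives 714.68 mm² — area = 714.68 mm². Overall, the cross-section has 2 separate islands. Net area = 714.68 mm².

714.68 mm²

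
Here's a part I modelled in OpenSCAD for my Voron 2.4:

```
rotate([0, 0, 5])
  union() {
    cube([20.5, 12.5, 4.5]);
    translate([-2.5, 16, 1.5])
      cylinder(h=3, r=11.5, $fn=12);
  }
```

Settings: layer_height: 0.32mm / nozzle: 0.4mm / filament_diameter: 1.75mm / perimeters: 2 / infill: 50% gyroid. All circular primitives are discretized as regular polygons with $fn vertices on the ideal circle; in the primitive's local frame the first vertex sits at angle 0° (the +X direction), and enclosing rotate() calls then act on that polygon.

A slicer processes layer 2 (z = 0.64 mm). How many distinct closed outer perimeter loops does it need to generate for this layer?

At z = 0.64 mm: the cube is present — its section is the full 20.5×12.5 rectangle; the cylinder at (-2.5, 16) does not reach this height (z outside [1.5, 4.5]); Taking the union: only the 20.5×12.5 cube is present, so the union is just that shape — 1 connected region; (whole slice rotated 5° about Z — lengths, areas and connectivity unchanged). The result has 1 disconnected region.

1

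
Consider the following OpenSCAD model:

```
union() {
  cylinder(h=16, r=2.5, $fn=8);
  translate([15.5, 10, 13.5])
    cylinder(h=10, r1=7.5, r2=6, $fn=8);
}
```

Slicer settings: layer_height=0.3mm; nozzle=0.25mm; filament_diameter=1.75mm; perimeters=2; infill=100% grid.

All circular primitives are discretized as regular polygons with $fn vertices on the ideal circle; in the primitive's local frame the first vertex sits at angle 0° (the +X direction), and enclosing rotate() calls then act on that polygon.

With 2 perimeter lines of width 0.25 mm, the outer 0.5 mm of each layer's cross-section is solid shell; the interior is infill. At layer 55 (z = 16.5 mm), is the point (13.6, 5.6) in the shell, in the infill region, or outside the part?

infill

At z = 16.5 mm: the cylinder is absent (z outside [0, 16]); the cone at (15.5, 10) contributes a regular 8-gon of circumradius 7.050 (interpolated between r1=7.5 and r2=6 at t=0.300); Taking the union: only the cone at (15.5, 10) is present, so the union is just that shape — 1 connected region. Overall, the cross-section is a single solid region. The nearest boundary edge runs (10.51, 5.01)→(15.50, 2.95); distance from the point to it = 1.72 mm. The point is inside the cross-section and 1.72 mm from the nearest boundary — more than the 0.5 mm shell width (2 × 0.25), so it's in the infill interior.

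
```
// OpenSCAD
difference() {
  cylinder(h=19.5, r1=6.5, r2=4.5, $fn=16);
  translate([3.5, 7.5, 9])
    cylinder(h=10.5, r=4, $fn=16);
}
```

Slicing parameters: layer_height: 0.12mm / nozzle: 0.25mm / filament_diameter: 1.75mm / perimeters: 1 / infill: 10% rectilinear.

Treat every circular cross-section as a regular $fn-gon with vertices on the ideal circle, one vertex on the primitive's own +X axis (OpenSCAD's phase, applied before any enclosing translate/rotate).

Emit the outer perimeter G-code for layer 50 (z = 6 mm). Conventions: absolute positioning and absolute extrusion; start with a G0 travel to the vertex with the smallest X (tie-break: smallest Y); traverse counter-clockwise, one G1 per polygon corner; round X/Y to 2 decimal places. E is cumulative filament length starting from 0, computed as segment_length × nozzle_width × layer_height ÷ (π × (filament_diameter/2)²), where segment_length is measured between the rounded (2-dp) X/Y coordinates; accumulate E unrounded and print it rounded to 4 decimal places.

G0 X-5.88 Y0.00 Z6.00
G1 X-5.44 Y-2.25 E0.0286
G1 X-4.16 Y-4.16 E0.0573
G1 X-2.25 Y-5.44 E0.0859
G1 X0.00 Y-5.88 E0.1145
G1 X2.25 Y-5.44 E0.1431
G1 X4.16 Y-4.16 E0.1718
G1 X5.44 Y-2.25 E0.2005
G1 X5.88 Y0.00 E0.2291
G1 X5.44 Y2.25 E0.2577
G1 X4.16 Y4.16 E0.2864
G1 X2.25 Y5.44 E0.3150
G1 X0.00 Y5.88 E0.3436
G1 X-2.25 Y5.44 E0.3722
G1 X-4.16 Y4.16 E0.4009
G1 X-5.44 Y2.25 E0.4296
G1 X-5.88 Y0.00 E0.4582

At z = 6 mm: the cone: at t=0.308 of its height the radius interpolates to r₁+(r₂−r₁)t = 5.885, giving a regular 16-gon of that circumradius; the cylinder at (3.5, 7.5) is not intersected at this z (z outside [9, 19.5]); After the difference (first − rest): none of the subtracted shapes is present at this height, so the cone is unchanged — 1 connected region. The outline is a single polygon with 16 vertices. Extrusion per mm of travel: 0.25 × 0.12 / (π × 0.875²) = 0.012473. Accumulating E over each segment gives final E = 0.4582.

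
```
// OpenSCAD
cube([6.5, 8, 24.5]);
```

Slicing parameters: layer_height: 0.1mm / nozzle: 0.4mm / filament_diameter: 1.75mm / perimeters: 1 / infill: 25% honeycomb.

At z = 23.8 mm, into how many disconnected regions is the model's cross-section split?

1

At z = 23.8 mm: the cube (footprint 6.5×8) is included at this height. The result has 1 disconnected region.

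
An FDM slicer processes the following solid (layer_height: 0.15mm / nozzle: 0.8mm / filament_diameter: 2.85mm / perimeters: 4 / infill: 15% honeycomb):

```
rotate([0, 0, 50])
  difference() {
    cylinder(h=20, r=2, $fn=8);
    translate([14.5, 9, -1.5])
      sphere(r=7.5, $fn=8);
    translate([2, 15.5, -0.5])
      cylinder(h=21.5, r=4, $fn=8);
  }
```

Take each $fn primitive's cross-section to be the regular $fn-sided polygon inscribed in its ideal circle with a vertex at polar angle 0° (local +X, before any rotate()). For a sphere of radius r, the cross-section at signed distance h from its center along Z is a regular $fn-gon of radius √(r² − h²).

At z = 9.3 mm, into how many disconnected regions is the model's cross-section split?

At z = 9.3 mm: the r=2 cylinder contributes a regular 8-gon of circumradius 2; the sphere at (14.5, 9) does not reach this height (|z−center|=10.800 > r=7.5); the cylinder at (2, 15.5): section is a regular 8-gon, circumradius r=4; Taking the first minus the rest: starting from the r=2 cylinder, the r=4 cylinder at (2, 15.5) misses the remaining region (no effect) — 1 connected region; (whole slice rotated 50° about Z — lengths, areas and connectivity unchanged). The result has 1 disconnected region.

1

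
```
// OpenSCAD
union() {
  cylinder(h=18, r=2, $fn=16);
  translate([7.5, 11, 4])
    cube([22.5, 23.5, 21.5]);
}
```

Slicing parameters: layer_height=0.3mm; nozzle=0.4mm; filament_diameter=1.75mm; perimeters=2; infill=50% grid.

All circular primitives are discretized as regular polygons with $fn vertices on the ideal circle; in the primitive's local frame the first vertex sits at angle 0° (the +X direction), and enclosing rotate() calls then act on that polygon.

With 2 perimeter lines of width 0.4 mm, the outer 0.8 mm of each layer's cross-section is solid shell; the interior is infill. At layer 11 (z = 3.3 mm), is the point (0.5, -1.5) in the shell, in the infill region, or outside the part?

At z = 3.3 mm: the r=2 cylinder gives a regular 16-gon of circumradius 2 (constant along its height); the cube at (7.5, 11) is not intersected at this z (z outside [4, 25.5]); Merging all regions: only the r=2 cylinder is present, so the union is just that shape — 1 connected region. Overall, the cross-section is a single solid region. The nearest boundary edge runs (-0.00, -2.00)→(0.77, -1.85); distance from the point to it = 0.39 mm. The point is inside the cross-section, 0.39 mm from the nearest boundary — within the 0.8 mm shell band (2 × 0.4).

shell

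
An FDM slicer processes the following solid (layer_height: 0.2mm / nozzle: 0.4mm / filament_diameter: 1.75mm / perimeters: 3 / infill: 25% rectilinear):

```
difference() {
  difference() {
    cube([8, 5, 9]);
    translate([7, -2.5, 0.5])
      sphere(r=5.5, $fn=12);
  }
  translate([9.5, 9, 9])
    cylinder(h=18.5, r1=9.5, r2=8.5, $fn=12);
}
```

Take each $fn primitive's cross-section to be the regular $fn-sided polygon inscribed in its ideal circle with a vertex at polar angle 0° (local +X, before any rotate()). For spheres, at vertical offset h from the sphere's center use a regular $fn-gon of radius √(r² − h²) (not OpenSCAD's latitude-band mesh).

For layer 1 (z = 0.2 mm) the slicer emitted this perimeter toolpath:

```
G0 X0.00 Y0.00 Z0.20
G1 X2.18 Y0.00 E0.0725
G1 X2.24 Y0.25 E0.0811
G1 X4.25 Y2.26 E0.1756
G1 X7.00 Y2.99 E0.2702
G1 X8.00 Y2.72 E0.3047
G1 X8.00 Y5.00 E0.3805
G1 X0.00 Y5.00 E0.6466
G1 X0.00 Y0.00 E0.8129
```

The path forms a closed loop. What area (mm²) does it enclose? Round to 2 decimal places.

27.40 mm²

Apply the shoelace formula to the sequence of (X, Y) vertices; enclosed area = 27.40 mm².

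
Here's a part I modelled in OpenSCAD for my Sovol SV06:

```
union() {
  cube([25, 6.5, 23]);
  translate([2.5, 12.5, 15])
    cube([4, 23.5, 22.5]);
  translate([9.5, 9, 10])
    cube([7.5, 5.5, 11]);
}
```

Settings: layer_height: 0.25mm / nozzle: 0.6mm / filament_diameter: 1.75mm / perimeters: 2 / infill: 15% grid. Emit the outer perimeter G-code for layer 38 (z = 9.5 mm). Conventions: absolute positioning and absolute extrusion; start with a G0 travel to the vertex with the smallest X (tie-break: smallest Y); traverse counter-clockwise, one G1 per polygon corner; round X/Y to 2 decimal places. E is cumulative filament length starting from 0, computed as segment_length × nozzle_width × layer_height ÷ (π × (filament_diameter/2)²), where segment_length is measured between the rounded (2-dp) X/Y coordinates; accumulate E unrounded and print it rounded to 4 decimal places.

At z = 9.5 mm: the cube (footprint 25×6.5) is included at this height; the cube at (2.5, 12.5) is absent (z outside [15, 37.5]); the cube at (9.5, 9) is absent (z outside [10, 21]); Taking the union: only the 25×6.5 cube is present, so the union is just that shape — 1 connected region. The outline is a single polygon with 4 vertices. Extrusion per mm of travel: 0.6 × 0.25 / (π × 0.875²) = 0.062363. Accumulating E over each segment gives final E = 3.9289.

G0 X0.00 Y0.00 Z9.50
G1 X25.00 Y0.00 E1.5591
G1 X25.00 Y6.50 E1.9644
G1 X0.00 Y6.50 E3.5235
G1 X0.00 Y0.00 E3.9289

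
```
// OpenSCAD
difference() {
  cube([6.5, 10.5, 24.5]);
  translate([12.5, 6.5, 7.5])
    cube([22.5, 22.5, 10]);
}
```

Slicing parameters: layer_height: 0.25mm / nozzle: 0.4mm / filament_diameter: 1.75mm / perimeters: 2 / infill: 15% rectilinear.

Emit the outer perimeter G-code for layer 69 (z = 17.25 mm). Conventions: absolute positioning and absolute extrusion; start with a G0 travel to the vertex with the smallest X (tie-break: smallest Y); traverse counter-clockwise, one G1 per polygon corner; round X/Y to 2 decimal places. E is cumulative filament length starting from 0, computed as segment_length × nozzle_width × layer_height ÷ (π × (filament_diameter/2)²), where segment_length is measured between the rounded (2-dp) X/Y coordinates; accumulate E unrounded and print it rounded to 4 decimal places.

G0 X0.00 Y0.00 Z17.25
G1 X6.50 Y0.00 E0.2702
G1 X6.50 Y10.50 E0.7068
G1 X0.00 Y10.50 E0.9770
G1 X0.00 Y0.00 E1.4136

At z = 17.25 mm: the 6.5×10.5 cube contributes its full rectangle; the cube at (12.5, 6.5) is present — its section is the full 22.5×22.5 rectangle; After the difference (first − rest): starting from the 6.5×10.5 cube, the 22.5×22.5 cube at (12.5, 6.5) misses the remaining region (no effect) — 1 connected region. The outline is a single polygon with 4 vertices. Extrusion per mm of travel: 0.4 × 0.25 / (π × 0.875²) = 0.041575. Accumulating E over each segment gives final E = 1.4136.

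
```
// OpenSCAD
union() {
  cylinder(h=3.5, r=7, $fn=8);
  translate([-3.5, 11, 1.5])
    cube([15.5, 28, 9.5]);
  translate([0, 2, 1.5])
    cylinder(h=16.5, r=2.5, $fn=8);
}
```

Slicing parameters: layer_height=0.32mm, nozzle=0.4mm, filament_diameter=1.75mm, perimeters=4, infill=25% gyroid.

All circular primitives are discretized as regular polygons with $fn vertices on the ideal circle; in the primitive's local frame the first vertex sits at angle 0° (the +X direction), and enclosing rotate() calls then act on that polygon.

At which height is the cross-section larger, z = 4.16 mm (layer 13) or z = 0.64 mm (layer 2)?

layer 13 (z = 4.16 mm)

Layer 13 (z = 4.16): the cylinder is absent (z outside [0, 3.5]); the cube at (-3.5, 11) (footprint 15.5×28) is included at this height (area 434.00 mm²); the r=2.5 cylinder at (0, 2) gives a regular 8-gon of circumradius 2.5 (constant along its height) (area = (8/2)·2.500²·sin(360°/8) = 17.68 mm²); Merging all regions: the 2 present regions are separate (no shared area or edge), so areas and boundary lengths simply add and each stays a separate island — area = 451.68 mm². So its area = 451.68 mm². Layer 2 (z = 0.64): the r=7 cylinder gives a regular 8-gon of circumradius 7 (constant along its height) (area = (8/2)·7.000²·sin(360°/8) = 138.59 mm²); the cube at (-3.5, 11) is not intersected at this z (z outside [1.5, 11]); the cylinder at (0, 2) is not intersected at this z (z outside [1.5, 18]); Taking the union: only the r=7 cylinder is present, so the union is just that shape — area = 138.59 mm². So its area = 138.59 mm². Layer 13 is larger (451.68 vs 138.59 mm²).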